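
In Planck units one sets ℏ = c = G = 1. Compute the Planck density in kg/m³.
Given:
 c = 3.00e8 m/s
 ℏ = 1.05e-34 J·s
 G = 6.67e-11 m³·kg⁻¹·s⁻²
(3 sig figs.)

ρ_P = c⁵/(ℏG²)
  = 2.43e42 / 4.67e-55
  = 5.20e96 kg/m³

5.20e96 kg/m³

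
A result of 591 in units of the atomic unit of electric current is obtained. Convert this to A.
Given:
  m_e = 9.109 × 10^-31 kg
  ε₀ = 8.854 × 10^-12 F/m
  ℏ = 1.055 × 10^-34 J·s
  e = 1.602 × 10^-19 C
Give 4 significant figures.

3.908 A

One atomic unit of electric current: I_au = e E_h/ℏ = m_e e⁵/((4πε₀)²ℏ³) = 6.612 × 10^-3 A.
591 × 6.612 × 10^-3 A = 3.908 A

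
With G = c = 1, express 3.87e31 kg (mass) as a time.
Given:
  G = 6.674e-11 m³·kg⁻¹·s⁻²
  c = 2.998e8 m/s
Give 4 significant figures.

Mass → time via G/c³.
3.87e31 kg × (G/c³) = 9.585e-5 s

9.585e-5 s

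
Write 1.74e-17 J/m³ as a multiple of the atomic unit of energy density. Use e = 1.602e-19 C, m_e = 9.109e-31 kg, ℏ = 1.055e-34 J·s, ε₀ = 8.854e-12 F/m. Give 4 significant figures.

5.940e-31

atomic unit of energy density: u_au = E_h/a₀³ = m_e⁴e¹⁰/((4πε₀)⁵ℏ⁸) = 2.929e13 J/m³.
1.74e-17 / 2.929e13 = 5.940e-31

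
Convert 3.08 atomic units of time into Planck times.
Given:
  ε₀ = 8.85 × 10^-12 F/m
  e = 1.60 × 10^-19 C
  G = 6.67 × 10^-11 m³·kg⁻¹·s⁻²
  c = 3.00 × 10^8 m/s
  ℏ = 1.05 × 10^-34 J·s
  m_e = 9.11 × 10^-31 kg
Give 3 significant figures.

1.38 × 10^27

atomic unit of time: τ_au = (4πε₀)²ℏ³/(m_e e⁴) = 2.40 × 10^-17 s
Planck time: t_P = √(ℏG/c⁵) = 5.37 × 10^-44 s
3.08 × 2.40 × 10^-17 / 5.37 × 10^-44 = 1.38 × 10^27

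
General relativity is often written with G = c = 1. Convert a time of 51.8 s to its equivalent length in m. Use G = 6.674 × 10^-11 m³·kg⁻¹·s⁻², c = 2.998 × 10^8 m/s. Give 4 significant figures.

Time → length via c.
51.8 s × (c) = 1.553 × 10^10 m

1.553 × 10^10 m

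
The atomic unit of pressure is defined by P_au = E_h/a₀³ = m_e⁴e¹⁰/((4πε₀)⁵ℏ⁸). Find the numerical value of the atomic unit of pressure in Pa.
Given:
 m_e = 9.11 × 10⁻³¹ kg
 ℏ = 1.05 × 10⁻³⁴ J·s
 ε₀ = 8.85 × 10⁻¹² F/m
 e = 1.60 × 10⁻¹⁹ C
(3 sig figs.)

3.01 × 10¹³ Pa

P_au = E_h/a₀³ = m_e⁴e¹⁰/((4πε₀)⁵ℏ⁸)
E_h = 4.38 × 10⁻¹⁸ J
a₀ = 5.26 × 10⁻¹¹ m
E_h/a₀³ = 3.01 × 10¹³ Pa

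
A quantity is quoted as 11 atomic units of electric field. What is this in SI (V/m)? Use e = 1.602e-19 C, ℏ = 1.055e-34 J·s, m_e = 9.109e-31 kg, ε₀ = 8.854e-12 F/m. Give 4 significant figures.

One atomic unit of electric field: E_au = E_h/(e a₀) = m_e²e⁵/((4πε₀)³ℏ⁴) = 5.131e11 V/m.
11 × 5.131e11 V/m = 5.644e12 V/m

5.644e12 V/m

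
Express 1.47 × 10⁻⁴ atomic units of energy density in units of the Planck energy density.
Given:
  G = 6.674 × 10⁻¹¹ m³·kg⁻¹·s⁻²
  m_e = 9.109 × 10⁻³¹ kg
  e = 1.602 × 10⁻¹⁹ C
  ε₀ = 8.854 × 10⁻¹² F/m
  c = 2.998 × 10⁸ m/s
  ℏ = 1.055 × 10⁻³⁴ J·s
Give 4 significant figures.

atomic unit of energy density: u_au = E_h/a₀³ = m_e⁴e¹⁰/((4πε₀)⁵ℏ⁸) = 2.929 × 10¹³ J/m³
Planck energy density: u_P = c⁷/(ℏG²) = 4.632 × 10¹¹³ J/m³
1.47 × 10⁻⁴ × 2.929 × 10¹³ / 4.632 × 10¹¹³ = 9.295 × 10⁻¹⁰⁵

9.295 × 10⁻¹⁰⁵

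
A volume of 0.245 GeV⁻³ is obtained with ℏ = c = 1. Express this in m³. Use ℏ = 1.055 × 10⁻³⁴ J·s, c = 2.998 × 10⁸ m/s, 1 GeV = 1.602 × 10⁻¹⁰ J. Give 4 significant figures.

Volume is [L]³ = [E]⁻³·(ℏc)³.
1 GeV⁻³ → (ℏc)³ × (1 GeV in J)⁻³ = 7.696 × 10⁻⁴⁸ m³.
Result: 0.245 × 7.696 × 10⁻⁴⁸ = 1.886 × 10⁻⁴⁸ m³.

1.886 × 10⁻⁴⁸ m³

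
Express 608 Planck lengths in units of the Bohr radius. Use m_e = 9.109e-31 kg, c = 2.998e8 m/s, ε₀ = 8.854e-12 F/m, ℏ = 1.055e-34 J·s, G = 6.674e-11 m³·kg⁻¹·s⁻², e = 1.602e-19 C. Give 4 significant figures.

1.855e-22

Planck length: ℓ_P = √(ℏG/c³) = 1.616e-35 m
Bohr radius: a₀ = 4πε₀ℏ²/(m_e e²) = 5.297e-11 m
608 × 1.616e-35 / 5.297e-11 = 1.855e-22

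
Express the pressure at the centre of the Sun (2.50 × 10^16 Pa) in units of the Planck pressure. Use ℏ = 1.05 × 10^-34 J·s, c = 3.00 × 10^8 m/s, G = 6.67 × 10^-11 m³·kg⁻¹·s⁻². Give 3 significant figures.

Planck pressure: p_P = c⁷/(ℏG²) = 4.68 × 10^113 Pa.
2.50 × 10^16 / 4.68 × 10^113 = 5.34 × 10^-98

5.34 × 10^-98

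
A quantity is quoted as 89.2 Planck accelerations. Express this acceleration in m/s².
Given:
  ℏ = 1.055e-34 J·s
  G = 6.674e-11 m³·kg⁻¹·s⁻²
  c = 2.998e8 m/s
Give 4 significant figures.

One Planck acceleration: a_P = √(c⁷/(ℏG)) = 5.560e51 m/s².
89.2 × 5.560e51 m/s² = 4.960e53 m/s²

4.960e53 m/s²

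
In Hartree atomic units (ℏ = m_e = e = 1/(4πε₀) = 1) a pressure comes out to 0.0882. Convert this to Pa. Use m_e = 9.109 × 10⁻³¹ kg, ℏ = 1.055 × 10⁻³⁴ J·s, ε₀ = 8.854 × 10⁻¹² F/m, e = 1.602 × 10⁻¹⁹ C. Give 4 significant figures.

2.584 × 10¹² Pa

One atomic unit of pressure: P_au = E_h/a₀³ = m_e⁴e¹⁰/((4πε₀)⁵ℏ⁸) = 2.929 × 10¹³ Pa.
0.0882 × 2.929 × 10¹³ Pa = 2.584 × 10¹² Pa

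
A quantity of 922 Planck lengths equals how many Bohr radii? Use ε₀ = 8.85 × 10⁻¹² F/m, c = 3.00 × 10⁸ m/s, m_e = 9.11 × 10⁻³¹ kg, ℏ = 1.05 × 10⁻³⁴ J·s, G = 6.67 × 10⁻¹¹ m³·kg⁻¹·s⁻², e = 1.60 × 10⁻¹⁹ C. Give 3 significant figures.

2.82 × 10⁻²²

Planck length: ℓ_P = √(ℏG/c³) = 1.61 × 10⁻³⁵ m
Bohr radius: a₀ = 4πε₀ℏ²/(m_e e²) = 5.26 × 10⁻¹¹ m
922 × 1.61 × 10⁻³⁵ / 5.26 × 10⁻¹¹ = 2.82 × 10⁻²²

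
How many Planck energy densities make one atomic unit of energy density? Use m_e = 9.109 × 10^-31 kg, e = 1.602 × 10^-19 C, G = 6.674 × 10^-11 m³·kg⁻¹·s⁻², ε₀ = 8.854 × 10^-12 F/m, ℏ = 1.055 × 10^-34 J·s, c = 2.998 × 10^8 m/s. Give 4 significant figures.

6.323 × 10^-101

atomic unit of energy density: u_au = E_h/a₀³ = m_e⁴e¹⁰/((4πε₀)⁵ℏ⁸) = 2.929 × 10^13 J/m³
Planck energy density: u_P = c⁷/(ℏG²) = 4.632 × 10^113 J/m³
ratio = 2.929 × 10^13 / 4.632 × 10^113 = 6.323 × 10^-101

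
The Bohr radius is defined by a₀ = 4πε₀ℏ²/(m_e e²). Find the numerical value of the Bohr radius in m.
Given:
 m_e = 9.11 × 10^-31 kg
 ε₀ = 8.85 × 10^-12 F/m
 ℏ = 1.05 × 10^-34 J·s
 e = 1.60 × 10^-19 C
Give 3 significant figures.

a₀ = 4πε₀ℏ²/(m_e e²)
  = 1.23 × 10^-78 / 2.33 × 10^-68
  = 5.26 × 10^-11 m

5.26 × 10^-11 m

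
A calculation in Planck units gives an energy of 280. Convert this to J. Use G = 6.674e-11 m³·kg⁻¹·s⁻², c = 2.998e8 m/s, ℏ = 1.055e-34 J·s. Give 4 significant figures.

One Planck energy: E_P = √(ℏc⁵/G) = 1.957e9 J.
280 × 1.957e9 J = 5.479e11 J

5.479e11 J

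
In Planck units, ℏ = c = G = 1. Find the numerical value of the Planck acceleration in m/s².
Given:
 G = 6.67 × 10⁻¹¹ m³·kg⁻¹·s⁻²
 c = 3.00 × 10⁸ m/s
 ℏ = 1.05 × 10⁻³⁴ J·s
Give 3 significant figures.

5.59 × 10⁵¹ m/s²

Dimensional analysis gives a_P = √(c⁷/(ℏG)).
  = √(3.12 × 10¹⁰³)
  = 5.59 × 10⁵¹ m/s²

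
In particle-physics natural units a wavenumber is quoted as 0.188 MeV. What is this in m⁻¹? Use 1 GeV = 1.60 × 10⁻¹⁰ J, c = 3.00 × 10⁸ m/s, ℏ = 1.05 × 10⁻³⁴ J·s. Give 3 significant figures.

Inverse length is [E]/(ℏc).
1 GeV → 1/(ℏc) × (1 GeV in J) = 5.08 × 10¹⁵ m⁻¹.
Convert the energy scale: 0.188 MeV = 1.88 × 10⁻⁴ GeV.
Result: 1.88 × 10⁻⁴ × 5.08 × 10¹⁵ = 9.55 × 10¹¹ m⁻¹.

9.55 × 10¹¹ m⁻¹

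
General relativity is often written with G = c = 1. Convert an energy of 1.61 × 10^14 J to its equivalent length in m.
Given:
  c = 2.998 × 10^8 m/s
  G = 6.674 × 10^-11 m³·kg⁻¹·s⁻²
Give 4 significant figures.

1.330 × 10^-30 m

Energy → length via G/c⁴.
1.61 × 10^14 J × (G/c⁴) = 1.330 × 10^-30 m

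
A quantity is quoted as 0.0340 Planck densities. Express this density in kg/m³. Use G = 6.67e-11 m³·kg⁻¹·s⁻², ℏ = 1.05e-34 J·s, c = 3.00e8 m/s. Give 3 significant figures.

1.77e95 kg/m³

One Planck density: ρ_P = c⁵/(ℏG²) = 5.20e96 kg/m³.
0.0340 × 5.20e96 kg/m³ = 1.77e95 kg/m³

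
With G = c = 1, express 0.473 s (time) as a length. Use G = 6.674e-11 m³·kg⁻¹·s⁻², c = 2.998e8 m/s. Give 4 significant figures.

Time → length via c.
0.473 s × (c) = 1.418e8 m

1.418e8 m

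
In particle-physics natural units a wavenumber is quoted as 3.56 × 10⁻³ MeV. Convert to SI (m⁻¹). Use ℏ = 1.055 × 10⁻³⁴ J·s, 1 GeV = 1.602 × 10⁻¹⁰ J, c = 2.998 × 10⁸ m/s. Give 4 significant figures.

Inverse length is [E]/(ℏc).
1 GeV → 1/(ℏc) × (1 GeV in J) = 5.065 × 10¹⁵ m⁻¹.
Convert the energy scale: 3.56 × 10⁻³ MeV = 3.56 × 10⁻⁶ GeV.
Result: 3.56 × 10⁻⁶ × 5.065 × 10¹⁵ = 1.803 × 10¹⁰ m⁻¹.

1.803 × 10¹⁰ m⁻¹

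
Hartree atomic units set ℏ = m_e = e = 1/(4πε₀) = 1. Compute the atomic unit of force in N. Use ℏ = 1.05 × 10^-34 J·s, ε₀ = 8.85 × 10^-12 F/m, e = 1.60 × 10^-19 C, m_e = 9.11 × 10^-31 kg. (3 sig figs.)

From ℏ = m_e = e = 1/(4πε₀) = 1 the force scale is F_au = E_h/a₀ = m_e²e⁶/((4πε₀)³ℏ⁴).
E_h = 4.38 × 10^-18 J
a₀ = 5.26 × 10^-11 m
E_h/a₀ = 8.33 × 10^-8 N

8.33 × 10^-8 N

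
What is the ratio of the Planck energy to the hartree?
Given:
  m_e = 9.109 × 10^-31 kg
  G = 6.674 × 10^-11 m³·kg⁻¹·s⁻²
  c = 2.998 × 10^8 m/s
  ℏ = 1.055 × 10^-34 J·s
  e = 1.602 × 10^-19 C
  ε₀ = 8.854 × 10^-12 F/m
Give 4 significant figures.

4.494 × 10^26

Planck energy: E_P = √(ℏc⁵/G) = 1.957 × 10^9 J
hartree: E_h = m_e e⁴/(4πε₀ℏ)² = 4.354 × 10^-18 J
ratio = 1.957 × 10^9 / 4.354 × 10^-18 = 4.494 × 10^26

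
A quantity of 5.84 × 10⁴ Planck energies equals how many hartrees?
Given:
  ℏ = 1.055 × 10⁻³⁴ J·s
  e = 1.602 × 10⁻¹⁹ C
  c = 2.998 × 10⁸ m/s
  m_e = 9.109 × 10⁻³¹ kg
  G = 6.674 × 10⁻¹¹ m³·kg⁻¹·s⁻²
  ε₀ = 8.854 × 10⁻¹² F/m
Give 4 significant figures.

Planck energy: E_P = √(ℏc⁵/G) = 1.957 × 10⁹ J
hartree: E_h = m_e e⁴/(4πε₀ℏ)² = 4.354 × 10⁻¹⁸ J
5.84 × 10⁴ × 1.957 × 10⁹ / 4.354 × 10⁻¹⁸ = 2.624 × 10³¹

2.624 × 10³¹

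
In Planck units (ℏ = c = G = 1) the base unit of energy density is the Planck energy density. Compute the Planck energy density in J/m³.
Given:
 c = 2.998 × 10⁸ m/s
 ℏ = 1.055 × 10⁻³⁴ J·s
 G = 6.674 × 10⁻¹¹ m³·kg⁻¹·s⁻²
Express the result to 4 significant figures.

u_P = c⁷/(ℏG²)
  = 2.177 × 10⁵⁹ / 4.699 × 10⁻⁵⁵
  = 4.632 × 10¹¹³ J/m³

4.632 × 10¹¹³ J/m³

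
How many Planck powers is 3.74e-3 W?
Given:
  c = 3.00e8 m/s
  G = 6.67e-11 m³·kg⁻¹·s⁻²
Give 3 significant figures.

1.03e-55

Planck power: P_P = c⁵/G = 3.64e52 W.
3.74e-3 / 3.64e52 = 1.03e-55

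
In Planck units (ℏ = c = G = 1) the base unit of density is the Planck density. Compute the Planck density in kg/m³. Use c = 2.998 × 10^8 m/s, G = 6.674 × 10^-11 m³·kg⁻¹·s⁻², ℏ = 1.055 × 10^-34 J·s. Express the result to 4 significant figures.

5.154 × 10^96 kg/m³

ρ_P = c⁵/(ℏG²)
  = 2.422 × 10^42 / 4.699 × 10^-55
  = 5.154 × 10^96 kg/m³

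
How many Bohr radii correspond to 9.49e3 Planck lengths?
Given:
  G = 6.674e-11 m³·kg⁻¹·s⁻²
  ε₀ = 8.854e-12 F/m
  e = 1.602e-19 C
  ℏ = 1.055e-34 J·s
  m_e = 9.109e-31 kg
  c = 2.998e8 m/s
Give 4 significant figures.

2.896e-21

Planck length: ℓ_P = √(ℏG/c³) = 1.616e-35 m
Bohr radius: a₀ = 4πε₀ℏ²/(m_e e²) = 5.297e-11 m
9.49e3 × 1.616e-35 / 5.297e-11 = 2.896e-21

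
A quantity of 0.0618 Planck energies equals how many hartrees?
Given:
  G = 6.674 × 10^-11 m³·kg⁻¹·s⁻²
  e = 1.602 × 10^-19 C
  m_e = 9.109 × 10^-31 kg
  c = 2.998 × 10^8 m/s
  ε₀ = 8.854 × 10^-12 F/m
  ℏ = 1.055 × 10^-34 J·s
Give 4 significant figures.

2.777 × 10^25

Planck energy: E_P = √(ℏc⁵/G) = 1.957 × 10^9 J
hartree: E_h = m_e e⁴/(4πε₀ℏ)² = 4.354 × 10^-18 J
0.0618 × 1.957 × 10^9 / 4.354 × 10^-18 = 2.777 × 10^25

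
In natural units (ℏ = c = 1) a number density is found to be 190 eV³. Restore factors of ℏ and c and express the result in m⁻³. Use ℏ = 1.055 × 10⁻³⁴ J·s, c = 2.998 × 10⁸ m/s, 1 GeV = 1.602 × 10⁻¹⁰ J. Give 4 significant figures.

Number density is [L]⁻³ = [E]³/(ℏc)³.
1 GeV³ → 1/(ℏc)³ × (1 GeV in J)³ = 1.299 × 10⁴⁷ m⁻³.
Convert the energy scale: 190 eV³ = 1.90 × 10⁻²⁵ GeV³.
Result: 1.90 × 10⁻²⁵ × 1.299 × 10⁴⁷ = 2.469 × 10²² m⁻³.

2.469 × 10²² m⁻³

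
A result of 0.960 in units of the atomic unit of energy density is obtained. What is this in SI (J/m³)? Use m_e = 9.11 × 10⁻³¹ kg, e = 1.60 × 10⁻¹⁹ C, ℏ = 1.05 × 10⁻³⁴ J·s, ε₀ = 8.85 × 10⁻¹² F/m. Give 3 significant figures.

2.89 × 10¹³ J/m³

One atomic unit of energy density: u_au = E_h/a₀³ = m_e⁴e¹⁰/((4πε₀)⁵ℏ⁸) = 3.01 × 10¹³ J/m³.
0.960 × 3.01 × 10¹³ J/m³ = 2.89 × 10¹³ J/m³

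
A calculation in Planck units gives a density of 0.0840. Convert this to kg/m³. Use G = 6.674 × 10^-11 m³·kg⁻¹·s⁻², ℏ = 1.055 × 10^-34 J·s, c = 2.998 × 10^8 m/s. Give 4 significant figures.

One Planck density: ρ_P = c⁵/(ℏG²) = 5.154 × 10^96 kg/m³.
0.0840 × 5.154 × 10^96 kg/m³ = 4.329 × 10^95 kg/m³

4.329 × 10^95 kg/m³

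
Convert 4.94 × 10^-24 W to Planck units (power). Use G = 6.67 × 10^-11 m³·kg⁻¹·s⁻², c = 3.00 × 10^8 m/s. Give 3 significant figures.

Planck power: P_P = c⁵/G = 3.64 × 10^52 W.
4.94 × 10^-24 / 3.64 × 10^52 = 1.36 × 10^-76

1.36 × 10^-76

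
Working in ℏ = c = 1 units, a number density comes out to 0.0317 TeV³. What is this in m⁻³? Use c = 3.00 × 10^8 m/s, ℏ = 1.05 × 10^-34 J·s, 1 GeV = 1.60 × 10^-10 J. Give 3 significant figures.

4.15 × 10^54 m⁻³

Number density is [L]⁻³ = [E]³/(ℏc)³.
1 GeV³ → 1/(ℏc)³ × (1 GeV in J)³ = 1.31 × 10^47 m⁻³.
Convert the energy scale: 0.0317 TeV³ = 3.17 × 10^7 GeV³.
Result: 3.17 × 10^7 × 1.31 × 10^47 = 4.15 × 10^54 m⁻³.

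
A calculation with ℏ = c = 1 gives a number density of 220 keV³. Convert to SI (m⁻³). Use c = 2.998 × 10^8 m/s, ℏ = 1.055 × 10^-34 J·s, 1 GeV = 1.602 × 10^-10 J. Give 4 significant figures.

2.859 × 10^31 m⁻³

Number density is [L]⁻³ = [E]³/(ℏc)³.
1 GeV³ → 1/(ℏc)³ × (1 GeV in J)³ = 1.299 × 10^47 m⁻³.
Convert the energy scale: 220 keV³ = 2.20 × 10^-16 GeV³.
Result: 2.20 × 10^-16 × 1.299 × 10^47 = 2.859 × 10^31 m⁻³.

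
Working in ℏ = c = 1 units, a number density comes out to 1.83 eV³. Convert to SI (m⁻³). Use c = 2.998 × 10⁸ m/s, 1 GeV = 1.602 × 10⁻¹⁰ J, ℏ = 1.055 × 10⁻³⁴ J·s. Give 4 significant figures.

Number density is [L]⁻³ = [E]³/(ℏc)³.
1 GeV³ → 1/(ℏc)³ × (1 GeV in J)³ = 1.299 × 10⁴⁷ m⁻³.
Convert the energy scale: 1.83 eV³ = 1.83 × 10⁻²⁷ GeV³.
Result: 1.83 × 10⁻²⁷ × 1.299 × 10⁴⁷ = 2.378 × 10²⁰ m⁻³.

2.378 × 10²⁰ m⁻³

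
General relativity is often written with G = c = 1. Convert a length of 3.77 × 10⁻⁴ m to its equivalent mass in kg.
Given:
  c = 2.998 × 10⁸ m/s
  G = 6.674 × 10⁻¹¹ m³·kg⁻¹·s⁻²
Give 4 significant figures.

5.077 × 10²³ kg

Length → mass via c²/G.
3.77 × 10⁻⁴ m × (c²/G) = 5.077 × 10²³ kg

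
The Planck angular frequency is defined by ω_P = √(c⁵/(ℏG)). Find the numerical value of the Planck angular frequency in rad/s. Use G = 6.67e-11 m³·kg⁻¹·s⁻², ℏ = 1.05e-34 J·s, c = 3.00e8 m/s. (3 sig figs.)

ω_P = √(c⁵/(ℏG))
  = √(3.47e86)
  = 1.86e43 rad/s

1.86e43 rad/s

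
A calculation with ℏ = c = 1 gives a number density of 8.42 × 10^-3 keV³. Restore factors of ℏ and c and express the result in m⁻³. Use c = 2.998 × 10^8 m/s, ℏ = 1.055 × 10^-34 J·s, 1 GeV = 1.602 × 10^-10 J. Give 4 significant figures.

1.094 × 10^27 m⁻³

Number density is [L]⁻³ = [E]³/(ℏc)³.
1 GeV³ → 1/(ℏc)³ × (1 GeV in J)³ = 1.299 × 10^47 m⁻³.
Convert the energy scale: 8.42 × 10^-3 keV³ = 8.42 × 10^-21 GeV³.
Result: 8.42 × 10^-21 × 1.299 × 10^47 = 1.094 × 10^27 m⁻³.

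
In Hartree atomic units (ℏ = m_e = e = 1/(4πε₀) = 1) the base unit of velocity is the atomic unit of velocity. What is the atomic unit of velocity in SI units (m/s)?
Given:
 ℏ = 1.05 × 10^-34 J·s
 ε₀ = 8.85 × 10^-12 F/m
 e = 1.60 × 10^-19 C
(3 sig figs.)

v_au = e²/(4πε₀ℏ)
  = 2.56 × 10^-38 / 1.17 × 10^-44
  = 2.19 × 10^6 m/s

2.19 × 10^6 m/s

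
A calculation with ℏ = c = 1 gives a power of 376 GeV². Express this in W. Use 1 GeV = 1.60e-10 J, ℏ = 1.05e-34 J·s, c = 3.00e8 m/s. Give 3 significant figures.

9.17e16 W

Power is [E]/[T] = [E]²/ℏ.
1 GeV² → 1/ℏ × (1 GeV in J)² = 2.44e14 W.
Result: 376 × 2.44e14 = 9.17e16 W.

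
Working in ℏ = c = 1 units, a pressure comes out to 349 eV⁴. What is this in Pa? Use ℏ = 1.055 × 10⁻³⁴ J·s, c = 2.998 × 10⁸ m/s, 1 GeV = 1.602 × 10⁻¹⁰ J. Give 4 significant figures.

7.265 × 10³ Pa

Pressure is [E]/[L]³ = [E]⁴/(ℏc)³.
1 GeV⁴ → 1/(ℏc)³ × (1 GeV in J)⁴ = 2.082 × 10³⁷ Pa.
Convert the energy scale: 349 eV⁴ = 3.49 × 10⁻³⁴ GeV⁴.
Result: 3.49 × 10⁻³⁴ × 2.082 × 10³⁷ = 7.265 × 10³ Pa.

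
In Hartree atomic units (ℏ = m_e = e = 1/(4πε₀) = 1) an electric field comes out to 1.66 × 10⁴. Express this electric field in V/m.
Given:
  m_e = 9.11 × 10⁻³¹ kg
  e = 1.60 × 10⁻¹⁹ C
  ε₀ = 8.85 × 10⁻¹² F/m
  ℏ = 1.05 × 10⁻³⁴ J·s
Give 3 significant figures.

8.64 × 10¹⁵ V/m

One atomic unit of electric field: E_au = E_h/(e a₀) = m_e²e⁵/((4πε₀)³ℏ⁴) = 5.20 × 10¹¹ V/m.
1.66 × 10⁴ × 5.20 × 10¹¹ V/m = 8.64 × 10¹⁵ V/m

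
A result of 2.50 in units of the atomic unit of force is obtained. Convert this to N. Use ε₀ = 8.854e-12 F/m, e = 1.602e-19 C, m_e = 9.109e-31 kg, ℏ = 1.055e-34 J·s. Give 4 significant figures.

One atomic unit of force: F_au = E_h/a₀ = m_e²e⁶/((4πε₀)³ℏ⁴) = 8.220e-8 N.
2.50 × 8.220e-8 N = 2.055e-7 N

2.055e-7 N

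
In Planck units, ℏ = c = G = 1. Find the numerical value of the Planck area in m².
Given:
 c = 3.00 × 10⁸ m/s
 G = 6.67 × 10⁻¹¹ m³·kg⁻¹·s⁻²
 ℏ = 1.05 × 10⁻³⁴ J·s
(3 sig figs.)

From ℏ = c = G = 1 the area scale is A_P = ℏG/c³.
  = 7.00 × 10⁻⁴⁵ / 2.70 × 10²⁵
  = 2.59 × 10⁻⁷⁰ m²

2.59 × 10⁻⁷⁰ m²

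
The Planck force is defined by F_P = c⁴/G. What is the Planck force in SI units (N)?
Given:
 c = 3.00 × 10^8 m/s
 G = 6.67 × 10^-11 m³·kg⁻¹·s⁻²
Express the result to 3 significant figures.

F_P = c⁴/G
  = 8.10 × 10^33 / 6.67 × 10^-11
  = 1.21 × 10^44 N

1.21 × 10^44 N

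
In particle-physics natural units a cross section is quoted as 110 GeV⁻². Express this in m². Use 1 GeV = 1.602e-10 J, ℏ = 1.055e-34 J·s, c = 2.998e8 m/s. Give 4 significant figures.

Area is [L]² = [E]⁻²·(ℏc)²; restore (ℏc)².
1 GeV⁻² → (ℏc)² × (1 GeV in J)⁻² = 3.898e-32 m².
Result: 110 × 3.898e-32 = 4.288e-30 m².

4.288e-30 m²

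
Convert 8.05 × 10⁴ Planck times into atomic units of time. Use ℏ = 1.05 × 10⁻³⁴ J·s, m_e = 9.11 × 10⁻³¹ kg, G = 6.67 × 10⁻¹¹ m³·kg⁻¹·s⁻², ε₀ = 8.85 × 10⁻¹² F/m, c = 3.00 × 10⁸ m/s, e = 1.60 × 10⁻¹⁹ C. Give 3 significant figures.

1.80 × 10⁻²²

Planck time: t_P = √(ℏG/c⁵) = 5.37 × 10⁻⁴⁴ s
atomic unit of time: τ_au = (4πε₀)²ℏ³/(m_e e⁴) = 2.40 × 10⁻¹⁷ s
8.05 × 10⁴ × 5.37 × 10⁻⁴⁴ / 2.40 × 10⁻¹⁷ = 1.80 × 10⁻²²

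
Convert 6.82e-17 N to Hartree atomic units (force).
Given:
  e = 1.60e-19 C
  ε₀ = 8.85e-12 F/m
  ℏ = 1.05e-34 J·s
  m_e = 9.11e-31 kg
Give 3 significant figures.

atomic unit of force: F_au = E_h/a₀ = m_e²e⁶/((4πε₀)³ℏ⁴) = 8.33e-8 N.
6.82e-17 / 8.33e-8 = 8.19e-10

8.19e-10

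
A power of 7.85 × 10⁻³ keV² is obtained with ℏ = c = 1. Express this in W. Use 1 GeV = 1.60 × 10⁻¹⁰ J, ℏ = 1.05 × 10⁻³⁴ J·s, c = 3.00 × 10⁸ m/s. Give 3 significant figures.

1.91 W

Power is [E]/[T] = [E]²/ℏ.
1 GeV² → 1/ℏ × (1 GeV in J)² = 2.44 × 10¹⁴ W.
Convert the energy scale: 7.85 × 10⁻³ keV² = 7.85 × 10⁻¹⁵ GeV².
Result: 7.85 × 10⁻¹⁵ × 2.44 × 10¹⁴ = 1.91 W.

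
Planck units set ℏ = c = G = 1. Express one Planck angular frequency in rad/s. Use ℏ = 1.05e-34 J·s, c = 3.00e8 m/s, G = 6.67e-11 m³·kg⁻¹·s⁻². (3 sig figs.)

Dimensional analysis gives ω_P = √(c⁵/(ℏG)).
  = √(3.47e86)
  = 1.86e43 rad/s

1.86e43 rad/s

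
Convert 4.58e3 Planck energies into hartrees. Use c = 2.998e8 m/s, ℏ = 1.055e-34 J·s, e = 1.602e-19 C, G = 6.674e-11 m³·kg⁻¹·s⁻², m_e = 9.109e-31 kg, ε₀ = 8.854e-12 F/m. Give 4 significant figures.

Planck energy: E_P = √(ℏc⁵/G) = 1.957e9 J
hartree: E_h = m_e e⁴/(4πε₀ℏ)² = 4.354e-18 J
4.58e3 × 1.957e9 / 4.354e-18 = 2.058e30

2.058e30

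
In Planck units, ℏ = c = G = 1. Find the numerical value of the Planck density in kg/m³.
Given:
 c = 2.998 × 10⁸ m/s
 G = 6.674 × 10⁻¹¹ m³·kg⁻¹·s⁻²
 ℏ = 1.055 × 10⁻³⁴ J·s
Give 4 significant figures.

Dimensional analysis gives ρ_P = c⁵/(ℏG²).
  = 2.422 × 10⁴² / 4.699 × 10⁻⁵⁵
  = 5.154 × 10⁹⁶ kg/m³

5.154 × 10⁹⁶ kg/m³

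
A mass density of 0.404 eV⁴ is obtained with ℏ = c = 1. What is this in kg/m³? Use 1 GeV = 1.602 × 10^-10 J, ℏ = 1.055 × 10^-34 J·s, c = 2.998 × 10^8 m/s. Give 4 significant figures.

Mass density is [E]/(c²[L]³) = [E]⁴/(ℏ³c⁵).
1 GeV⁴ → 1/(ℏ³c⁵) × (1 GeV in J)⁴ = 2.316 × 10^20 kg/m³.
Convert the energy scale: 0.404 eV⁴ = 4.04 × 10^-37 GeV⁴.
Result: 4.04 × 10^-37 × 2.316 × 10^20 = 9.357 × 10^-17 kg/m³.

9.357 × 10^-17 kg/m³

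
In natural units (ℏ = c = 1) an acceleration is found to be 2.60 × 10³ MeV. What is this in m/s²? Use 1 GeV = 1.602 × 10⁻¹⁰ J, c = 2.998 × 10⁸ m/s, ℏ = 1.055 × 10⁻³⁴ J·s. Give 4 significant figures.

Acceleration is [L]/[T]² = c·[E]/ℏ.
1 GeV → c/ℏ × (1 GeV in J) = 4.552 × 10³² m/s².
Convert the energy scale: 2.60 × 10³ MeV = 2.60 GeV.
Result: 2.60 × 4.552 × 10³² = 1.184 × 10³³ m/s².

1.184 × 10³³ m/s²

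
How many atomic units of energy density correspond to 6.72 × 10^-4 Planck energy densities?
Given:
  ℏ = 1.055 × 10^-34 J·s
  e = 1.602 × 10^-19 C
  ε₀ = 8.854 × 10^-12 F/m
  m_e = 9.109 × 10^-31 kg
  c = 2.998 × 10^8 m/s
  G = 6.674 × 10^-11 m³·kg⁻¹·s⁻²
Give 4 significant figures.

1.063 × 10^97

Planck energy density: u_P = c⁷/(ℏG²) = 4.632 × 10^113 J/m³
atomic unit of energy density: u_au = E_h/a₀³ = m_e⁴e¹⁰/((4πε₀)⁵ℏ⁸) = 2.929 × 10^13 J/m³
6.72 × 10^-4 × 4.632 × 10^113 / 2.929 × 10^13 = 1.063 × 10^97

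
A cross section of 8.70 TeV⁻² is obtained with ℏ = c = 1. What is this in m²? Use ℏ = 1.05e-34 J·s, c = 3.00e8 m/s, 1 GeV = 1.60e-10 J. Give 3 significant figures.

Area is [L]² = [E]⁻²·(ℏc)²; restore (ℏc)².
1 GeV⁻² → (ℏc)² × (1 GeV in J)⁻² = 3.88e-32 m².
Convert the energy scale: 8.70 TeV⁻² = 8.70e-6 GeV⁻².
Result: 8.70e-6 × 3.88e-32 = 3.37e-37 m².

3.37e-37 m²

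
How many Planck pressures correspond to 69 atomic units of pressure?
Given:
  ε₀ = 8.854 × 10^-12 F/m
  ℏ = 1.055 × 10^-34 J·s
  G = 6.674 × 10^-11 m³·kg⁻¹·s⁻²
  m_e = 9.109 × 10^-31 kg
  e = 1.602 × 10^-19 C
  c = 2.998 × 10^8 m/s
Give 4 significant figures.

atomic unit of pressure: P_au = E_h/a₀³ = m_e⁴e¹⁰/((4πε₀)⁵ℏ⁸) = 2.929 × 10^13 Pa
Planck pressure: p_P = c⁷/(ℏG²) = 4.632 × 10^113 Pa
69 × 2.929 × 10^13 / 4.632 × 10^113 = 4.363 × 10^-99

4.363 × 10^-99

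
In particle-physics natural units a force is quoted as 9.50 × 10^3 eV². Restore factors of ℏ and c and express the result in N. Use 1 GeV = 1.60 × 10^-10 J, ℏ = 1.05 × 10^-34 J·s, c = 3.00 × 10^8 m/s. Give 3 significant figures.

Force is [E]/[L] = [E]²/(ℏc); restore (ℏc)⁻¹.
1 GeV² → 1/(ℏc) × (1 GeV in J)² = 8.13 × 10^5 N.
Convert the energy scale: 9.50 × 10^3 eV² = 9.50 × 10^-15 GeV².
Result: 9.50 × 10^-15 × 8.13 × 10^5 = 7.72 × 10^-9 N.

7.72 × 10^-9 N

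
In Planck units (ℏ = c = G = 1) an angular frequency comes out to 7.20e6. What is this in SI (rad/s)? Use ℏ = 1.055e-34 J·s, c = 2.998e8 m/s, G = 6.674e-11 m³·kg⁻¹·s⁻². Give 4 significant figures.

1.335e50 rad/s

One Planck angular frequency: ω_P = √(c⁵/(ℏG)) = 1.855e43 rad/s.
7.20e6 × 1.855e43 rad/s = 1.335e50 rad/s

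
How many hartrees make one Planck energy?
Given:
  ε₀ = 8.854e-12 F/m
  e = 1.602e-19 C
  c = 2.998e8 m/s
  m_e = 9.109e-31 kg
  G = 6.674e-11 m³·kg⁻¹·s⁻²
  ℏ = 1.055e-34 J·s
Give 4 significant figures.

4.494e26

Planck energy: E_P = √(ℏc⁵/G) = 1.957e9 J
hartree: E_h = m_e e⁴/(4πε₀ℏ)² = 4.354e-18 J
ratio = 1.957e9 / 4.354e-18 = 4.494e26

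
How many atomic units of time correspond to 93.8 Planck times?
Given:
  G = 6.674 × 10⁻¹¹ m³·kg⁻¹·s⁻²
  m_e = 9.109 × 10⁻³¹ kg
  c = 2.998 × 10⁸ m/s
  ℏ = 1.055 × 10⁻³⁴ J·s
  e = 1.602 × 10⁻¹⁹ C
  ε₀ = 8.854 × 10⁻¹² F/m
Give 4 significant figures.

2.087 × 10⁻²⁵

Planck time: t_P = √(ℏG/c⁵) = 5.392 × 10⁻⁴⁴ s
atomic unit of time: τ_au = (4πε₀)²ℏ³/(m_e e⁴) = 2.423 × 10⁻¹⁷ s
93.8 × 5.392 × 10⁻⁴⁴ / 2.423 × 10⁻¹⁷ = 2.087 × 10⁻²⁵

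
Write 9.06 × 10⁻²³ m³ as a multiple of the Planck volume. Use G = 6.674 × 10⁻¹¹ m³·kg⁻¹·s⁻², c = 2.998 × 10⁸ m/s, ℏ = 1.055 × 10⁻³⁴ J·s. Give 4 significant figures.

Planck volume: V_P = (ℏG/c³)^(3/2) = 4.224 × 10⁻¹⁰⁵ m³.
9.06 × 10⁻²³ / 4.224 × 10⁻¹⁰⁵ = 2.145 × 10⁸²

2.145 × 10⁸²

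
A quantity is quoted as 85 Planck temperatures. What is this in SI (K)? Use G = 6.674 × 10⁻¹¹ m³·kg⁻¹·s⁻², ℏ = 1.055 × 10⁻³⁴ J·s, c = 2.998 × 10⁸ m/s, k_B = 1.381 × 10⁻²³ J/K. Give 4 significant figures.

1.204 × 10³⁴ K

One Planck temperature: T_P = √(ℏc⁵/G) / k_B = 1.417 × 10³² K.
85 × 1.417 × 10³² K = 1.204 × 10³⁴ K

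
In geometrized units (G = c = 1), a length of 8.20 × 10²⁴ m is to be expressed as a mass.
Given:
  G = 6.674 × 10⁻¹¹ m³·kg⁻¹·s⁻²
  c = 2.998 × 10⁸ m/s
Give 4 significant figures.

Length → mass via c²/G.
8.20 × 10²⁴ m × (c²/G) = 1.104 × 10⁵² kg

1.104 × 10⁵² kg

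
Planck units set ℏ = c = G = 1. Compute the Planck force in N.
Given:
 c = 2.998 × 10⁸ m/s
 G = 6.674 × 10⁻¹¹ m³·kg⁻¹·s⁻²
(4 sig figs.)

1.210 × 10⁴⁴ N

Dimensional analysis gives F_P = c⁴/G.
  = 8.078 × 10³³ / 6.674 × 10⁻¹¹
  = 1.210 × 10⁴⁴ N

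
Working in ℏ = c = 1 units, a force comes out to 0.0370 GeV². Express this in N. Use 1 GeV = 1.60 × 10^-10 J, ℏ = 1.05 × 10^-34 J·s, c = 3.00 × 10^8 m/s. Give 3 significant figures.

3.01 × 10^4 N

Force is [E]/[L] = [E]²/(ℏc); restore (ℏc)⁻¹.
1 GeV² → 1/(ℏc) × (1 GeV in J)² = 8.13 × 10^5 N.
Result: 0.0370 × 8.13 × 10^5 = 3.01 × 10^4 N.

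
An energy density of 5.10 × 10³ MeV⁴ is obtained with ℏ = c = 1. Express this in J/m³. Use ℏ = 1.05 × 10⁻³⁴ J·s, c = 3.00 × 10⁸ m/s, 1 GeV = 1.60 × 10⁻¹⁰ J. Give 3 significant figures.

1.07 × 10²⁹ J/m³

[E]/[L]³ = [E]⁴/(ℏc)³; restore (ℏc)⁻³.
1 GeV⁴ → 1/(ℏc)³ × (1 GeV in J)⁴ = 2.10 × 10³⁷ J/m³.
Convert the energy scale: 5.10 × 10³ MeV⁴ = 5.10 × 10⁻⁹ GeV⁴.
Result: 5.10 × 10⁻⁹ × 2.10 × 10³⁷ = 1.07 × 10²⁹ J/m³.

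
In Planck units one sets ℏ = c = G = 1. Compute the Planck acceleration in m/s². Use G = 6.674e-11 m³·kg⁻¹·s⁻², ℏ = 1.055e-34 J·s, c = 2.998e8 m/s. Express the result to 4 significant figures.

a_P = √(c⁷/(ℏG))
  = √(3.092e103)
  = 5.560e51 m/s²

5.560e51 m/s²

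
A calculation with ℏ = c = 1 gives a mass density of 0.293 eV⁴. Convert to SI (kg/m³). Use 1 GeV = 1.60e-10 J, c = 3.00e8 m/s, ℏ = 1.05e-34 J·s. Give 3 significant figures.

Mass density is [E]/(c²[L]³) = [E]⁴/(ℏ³c⁵).
1 GeV⁴ → 1/(ℏ³c⁵) × (1 GeV in J)⁴ = 2.33e20 kg/m³.
Convert the energy scale: 0.293 eV⁴ = 2.93e-37 GeV⁴.
Result: 2.93e-37 × 2.33e20 = 6.83e-17 kg/m³.

6.83e-17 kg/m³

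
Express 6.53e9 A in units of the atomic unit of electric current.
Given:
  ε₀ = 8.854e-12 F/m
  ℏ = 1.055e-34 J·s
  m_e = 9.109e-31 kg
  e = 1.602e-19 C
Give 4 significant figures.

9.876e11

atomic unit of electric current: I_au = e E_h/ℏ = m_e e⁵/((4πε₀)²ℏ³) = 6.612e-3 A.
6.53e9 / 6.612e-3 = 9.876e11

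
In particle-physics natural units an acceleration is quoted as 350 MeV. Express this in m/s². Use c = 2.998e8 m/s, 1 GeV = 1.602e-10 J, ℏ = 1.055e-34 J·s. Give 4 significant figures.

Acceleration is [L]/[T]² = c·[E]/ℏ.
1 GeV → c/ℏ × (1 GeV in J) = 4.552e32 m/s².
Convert the energy scale: 350 MeV = 0.350 GeV.
Result: 0.350 × 4.552e32 = 1.593e32 m/s².

1.593e32 m/s²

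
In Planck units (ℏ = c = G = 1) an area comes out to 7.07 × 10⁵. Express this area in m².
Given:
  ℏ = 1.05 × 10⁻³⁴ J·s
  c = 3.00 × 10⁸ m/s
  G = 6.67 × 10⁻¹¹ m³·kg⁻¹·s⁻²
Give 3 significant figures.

One Planck area: A_P = ℏG/c³ = 2.59 × 10⁻⁷⁰ m².
7.07 × 10⁵ × 2.59 × 10⁻⁷⁰ m² = 1.83 × 10⁻⁶⁴ m²

1.83 × 10⁻⁶⁴ m²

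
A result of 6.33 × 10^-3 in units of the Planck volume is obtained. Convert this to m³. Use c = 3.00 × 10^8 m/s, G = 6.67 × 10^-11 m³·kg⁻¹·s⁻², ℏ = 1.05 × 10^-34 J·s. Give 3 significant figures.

2.64 × 10^-107 m³

One Planck volume: V_P = (ℏG/c³)^(3/2) = 4.18 × 10^-105 m³.
6.33 × 10^-3 × 4.18 × 10^-105 m³ = 2.64 × 10^-107 m³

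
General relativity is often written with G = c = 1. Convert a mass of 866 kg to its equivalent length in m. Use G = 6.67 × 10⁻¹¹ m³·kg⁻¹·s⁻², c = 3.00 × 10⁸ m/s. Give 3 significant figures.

In G = c = 1 units mass has dimensions of length; the conversion factor is G/c².
866 kg × (G/c²) = 6.42 × 10⁻²⁵ m

6.42 × 10⁻²⁵ m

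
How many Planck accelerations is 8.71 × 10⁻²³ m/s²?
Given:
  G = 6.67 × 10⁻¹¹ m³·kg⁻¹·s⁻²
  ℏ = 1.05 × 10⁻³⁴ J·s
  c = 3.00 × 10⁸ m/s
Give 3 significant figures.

1.56 × 10⁻⁷⁴

Planck acceleration: a_P = √(c⁷/(ℏG)) = 5.59 × 10⁵¹ m/s².
8.71 × 10⁻²³ / 5.59 × 10⁵¹ = 1.56 × 10⁻⁷⁴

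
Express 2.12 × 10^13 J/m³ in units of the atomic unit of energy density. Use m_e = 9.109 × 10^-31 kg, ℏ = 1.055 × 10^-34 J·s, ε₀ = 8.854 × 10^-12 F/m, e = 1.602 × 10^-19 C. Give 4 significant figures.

0.7238

atomic unit of energy density: u_au = E_h/a₀³ = m_e⁴e¹⁰/((4πε₀)⁵ℏ⁸) = 2.929 × 10^13 J/m³.
2.12 × 10^13 / 2.929 × 10^13 = 0.7238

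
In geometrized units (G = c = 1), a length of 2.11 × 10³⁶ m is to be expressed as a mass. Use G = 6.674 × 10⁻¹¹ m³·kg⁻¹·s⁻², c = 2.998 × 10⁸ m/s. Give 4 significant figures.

2.842 × 10⁶³ kg

Length → mass via c²/G.
2.11 × 10³⁶ m × (c²/G) = 2.842 × 10⁶³ kg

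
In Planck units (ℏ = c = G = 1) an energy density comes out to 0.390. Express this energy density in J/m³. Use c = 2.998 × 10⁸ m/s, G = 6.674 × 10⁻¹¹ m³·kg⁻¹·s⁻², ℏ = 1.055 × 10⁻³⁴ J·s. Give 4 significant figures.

1.807 × 10¹¹³ J/m³

One Planck energy density: u_P = c⁷/(ℏG²) = 4.632 × 10¹¹³ J/m³.
0.390 × 4.632 × 10¹¹³ J/m³ = 1.807 × 10¹¹³ J/m³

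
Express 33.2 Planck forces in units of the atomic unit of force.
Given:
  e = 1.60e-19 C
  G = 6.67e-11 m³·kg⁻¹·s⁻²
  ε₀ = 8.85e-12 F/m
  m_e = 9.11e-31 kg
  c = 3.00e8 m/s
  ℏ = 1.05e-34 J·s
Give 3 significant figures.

4.84e52

Planck force: F_P = c⁴/G = 1.21e44 N
atomic unit of force: F_au = E_h/a₀ = m_e²e⁶/((4πε₀)³ℏ⁴) = 8.33e-8 N
33.2 × 1.21e44 / 8.33e-8 = 4.84e52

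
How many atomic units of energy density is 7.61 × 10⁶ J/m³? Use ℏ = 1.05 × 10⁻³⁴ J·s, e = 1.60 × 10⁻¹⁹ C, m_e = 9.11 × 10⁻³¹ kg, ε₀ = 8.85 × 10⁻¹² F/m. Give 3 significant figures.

atomic unit of energy density: u_au = E_h/a₀³ = m_e⁴e¹⁰/((4πε₀)⁵ℏ⁸) = 3.01 × 10¹³ J/m³.
7.61 × 10⁶ / 3.01 × 10¹³ = 2.53 × 10⁻⁷

2.53 × 10⁻⁷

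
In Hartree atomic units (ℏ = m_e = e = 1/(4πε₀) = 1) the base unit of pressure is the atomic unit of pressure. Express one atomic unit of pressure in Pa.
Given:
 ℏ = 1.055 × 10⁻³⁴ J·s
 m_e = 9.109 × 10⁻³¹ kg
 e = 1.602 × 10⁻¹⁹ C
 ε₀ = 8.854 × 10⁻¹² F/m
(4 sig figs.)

P_au = E_h/a₀³ = m_e⁴e¹⁰/((4πε₀)⁵ℏ⁸)
E_h = 4.354 × 10⁻¹⁸ J
a₀ = 5.297 × 10⁻¹¹ m
E_h/a₀³ = 2.929 × 10¹³ Pa

2.929 × 10¹³ Pa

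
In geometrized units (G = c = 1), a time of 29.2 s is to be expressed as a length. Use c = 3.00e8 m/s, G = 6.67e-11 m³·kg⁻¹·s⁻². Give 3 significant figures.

8.76e9 m

Time → length via c.
29.2 s × (c) = 8.76e9 m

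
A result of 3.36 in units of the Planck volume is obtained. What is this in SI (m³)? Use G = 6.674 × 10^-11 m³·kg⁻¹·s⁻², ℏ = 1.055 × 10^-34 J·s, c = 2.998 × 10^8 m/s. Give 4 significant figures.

1.419 × 10^-104 m³

One Planck volume: V_P = (ℏG/c³)^(3/2) = 4.224 × 10^-105 m³.
3.36 × 4.224 × 10^-105 m³ = 1.419 × 10^-104 m³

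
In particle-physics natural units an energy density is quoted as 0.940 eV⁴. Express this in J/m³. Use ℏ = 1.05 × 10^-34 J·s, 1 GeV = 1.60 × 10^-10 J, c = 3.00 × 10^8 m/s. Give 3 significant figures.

[E]/[L]³ = [E]⁴/(ℏc)³; restore (ℏc)⁻³.
1 GeV⁴ → 1/(ℏc)³ × (1 GeV in J)⁴ = 2.10 × 10^37 J/m³.
Convert the energy scale: 0.940 eV⁴ = 9.40 × 10^-37 GeV⁴.
Result: 9.40 × 10^-37 × 2.10 × 10^37 = 19.7 J/m³.

19.7 J/m³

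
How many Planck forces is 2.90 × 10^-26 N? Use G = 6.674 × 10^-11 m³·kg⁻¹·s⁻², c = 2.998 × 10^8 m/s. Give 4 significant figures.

Planck force: F_P = c⁴/G = 1.210 × 10^44 N.
2.90 × 10^-26 / 1.210 × 10^44 = 2.396 × 10^-70

2.396 × 10^-70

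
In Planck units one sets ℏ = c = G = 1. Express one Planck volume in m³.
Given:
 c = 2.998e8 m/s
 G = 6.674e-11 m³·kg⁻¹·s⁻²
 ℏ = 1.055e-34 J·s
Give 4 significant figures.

4.224e-105 m³

V_P = (ℏG/c³)^(3/2)
  = √(1.784e-209)
  = 4.224e-105 m³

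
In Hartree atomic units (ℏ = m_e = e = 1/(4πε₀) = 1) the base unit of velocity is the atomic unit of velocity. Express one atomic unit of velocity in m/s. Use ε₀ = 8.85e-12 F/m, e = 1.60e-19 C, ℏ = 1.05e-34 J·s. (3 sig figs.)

2.19e6 m/s

v_au = e²/(4πε₀ℏ)
  = 2.56e-38 / 1.17e-44
  = 2.19e6 m/s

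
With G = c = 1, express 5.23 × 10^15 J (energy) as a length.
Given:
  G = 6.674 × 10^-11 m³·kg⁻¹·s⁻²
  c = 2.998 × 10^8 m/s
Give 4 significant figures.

4.321 × 10^-29 m

Energy → length via G/c⁴.
5.23 × 10^15 J × (G/c⁴) = 4.321 × 10^-29 m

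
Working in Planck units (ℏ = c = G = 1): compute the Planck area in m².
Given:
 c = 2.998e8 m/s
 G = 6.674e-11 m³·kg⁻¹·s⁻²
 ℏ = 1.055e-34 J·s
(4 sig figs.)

2.613e-70 m²

The unique combination of the constants set to 1 with dimensions of area is A_P = ℏG/c³.
  = 7.041e-45 / 2.695e25
  = 2.613e-70 m²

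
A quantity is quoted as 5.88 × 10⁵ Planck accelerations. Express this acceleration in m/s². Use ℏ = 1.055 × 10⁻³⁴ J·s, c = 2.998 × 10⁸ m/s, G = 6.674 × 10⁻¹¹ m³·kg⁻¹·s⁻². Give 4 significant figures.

3.269 × 10⁵⁷ m/s²

One Planck acceleration: a_P = √(c⁷/(ℏG)) = 5.560 × 10⁵¹ m/s².
5.88 × 10⁵ × 5.560 × 10⁵¹ m/s² = 3.269 × 10⁵⁷ m/s²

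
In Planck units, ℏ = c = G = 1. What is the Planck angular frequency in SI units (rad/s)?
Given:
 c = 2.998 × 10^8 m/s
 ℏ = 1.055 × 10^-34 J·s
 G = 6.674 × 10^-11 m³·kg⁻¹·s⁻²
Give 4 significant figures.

Dimensional analysis gives ω_P = √(c⁵/(ℏG)).
  = √(3.440 × 10^86)
  = 1.855 × 10^43 rad/s

1.855 × 10^43 rad/s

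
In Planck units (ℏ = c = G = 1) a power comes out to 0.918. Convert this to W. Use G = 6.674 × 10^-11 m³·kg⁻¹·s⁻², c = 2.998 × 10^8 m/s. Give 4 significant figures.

One Planck power: P_P = c⁵/G = 3.629 × 10^52 W.
0.918 × 3.629 × 10^52 W = 3.331 × 10^52 W

3.331 × 10^52 W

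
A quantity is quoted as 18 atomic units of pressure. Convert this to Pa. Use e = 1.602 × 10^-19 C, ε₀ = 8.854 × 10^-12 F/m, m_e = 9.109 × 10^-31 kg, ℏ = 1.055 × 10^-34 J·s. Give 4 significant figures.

One atomic unit of pressure: P_au = E_h/a₀³ = m_e⁴e¹⁰/((4πε₀)⁵ℏ⁸) = 2.929 × 10^13 Pa.
18 × 2.929 × 10^13 Pa = 5.272 × 10^14 Pa

5.272 × 10^14 Pa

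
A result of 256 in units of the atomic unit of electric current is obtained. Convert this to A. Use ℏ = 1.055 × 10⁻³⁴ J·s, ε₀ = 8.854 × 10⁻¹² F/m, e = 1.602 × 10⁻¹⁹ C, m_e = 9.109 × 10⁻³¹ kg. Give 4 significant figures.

One atomic unit of electric current: I_au = e E_h/ℏ = m_e e⁵/((4πε₀)²ℏ³) = 6.612 × 10⁻³ A.
256 × 6.612 × 10⁻³ A = 1.693 A

1.693 A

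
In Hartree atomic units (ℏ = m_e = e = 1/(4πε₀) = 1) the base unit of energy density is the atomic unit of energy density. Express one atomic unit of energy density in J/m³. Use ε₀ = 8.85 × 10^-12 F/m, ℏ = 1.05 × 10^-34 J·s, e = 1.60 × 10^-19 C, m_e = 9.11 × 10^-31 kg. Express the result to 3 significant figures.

u_au = E_h/a₀³ = m_e⁴e¹⁰/((4πε₀)⁵ℏ⁸)
E_h = 4.38 × 10^-18 J
a₀ = 5.26 × 10^-11 m
E_h/a₀³ = 3.01 × 10^13 J/m³

3.01 × 10^13 J/m³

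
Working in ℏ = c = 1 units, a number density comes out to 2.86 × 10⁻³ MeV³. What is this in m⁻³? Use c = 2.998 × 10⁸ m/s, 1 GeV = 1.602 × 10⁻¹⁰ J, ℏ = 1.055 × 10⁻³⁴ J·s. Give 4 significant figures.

3.716 × 10³⁵ m⁻³

Number density is [L]⁻³ = [E]³/(ℏc)³.
1 GeV³ → 1/(ℏc)³ × (1 GeV in J)³ = 1.299 × 10⁴⁷ m⁻³.
Convert the energy scale: 2.86 × 10⁻³ MeV³ = 2.86 × 10⁻¹² GeV³.
Result: 2.86 × 10⁻¹² × 1.299 × 10⁴⁷ = 3.716 × 10³⁵ m⁻³.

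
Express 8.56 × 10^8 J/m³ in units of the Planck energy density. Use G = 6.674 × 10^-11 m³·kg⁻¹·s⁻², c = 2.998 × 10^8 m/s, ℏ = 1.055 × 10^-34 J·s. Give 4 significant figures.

Planck energy density: u_P = c⁷/(ℏG²) = 4.632 × 10^113 J/m³.
8.56 × 10^8 / 4.632 × 10^113 = 1.848 × 10^-105

1.848 × 10^-105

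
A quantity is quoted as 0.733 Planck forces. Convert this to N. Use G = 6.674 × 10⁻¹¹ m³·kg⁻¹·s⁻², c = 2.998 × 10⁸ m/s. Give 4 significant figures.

One Planck force: F_P = c⁴/G = 1.210 × 10⁴⁴ N.
0.733 × 1.210 × 10⁴⁴ N = 8.872 × 10⁴³ N

8.872 × 10⁴³ N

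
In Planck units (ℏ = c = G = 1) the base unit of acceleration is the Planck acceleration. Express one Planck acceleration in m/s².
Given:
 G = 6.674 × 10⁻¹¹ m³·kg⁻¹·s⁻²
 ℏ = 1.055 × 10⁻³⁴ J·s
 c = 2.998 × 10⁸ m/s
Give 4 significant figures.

a_P = √(c⁷/(ℏG))
  = √(3.092 × 10¹⁰³)
  = 5.560 × 10⁵¹ m/s²

5.560 × 10⁵¹ m/s²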